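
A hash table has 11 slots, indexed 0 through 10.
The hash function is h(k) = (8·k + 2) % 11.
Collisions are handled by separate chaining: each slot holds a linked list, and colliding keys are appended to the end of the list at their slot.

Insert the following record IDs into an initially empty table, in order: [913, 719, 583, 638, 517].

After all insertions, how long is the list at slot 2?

913 -> bucket 2
719 -> bucket 1
583 -> bucket 2 (collision)
638 -> bucket 2 (collision)
517 -> bucket 2 (collision)
Final buckets:
0: .
1: 719
2: 913 -> 583 -> 638 -> 517
3: .
4: .
5: .
6: .
7: .
8: .
9: .
10: .

4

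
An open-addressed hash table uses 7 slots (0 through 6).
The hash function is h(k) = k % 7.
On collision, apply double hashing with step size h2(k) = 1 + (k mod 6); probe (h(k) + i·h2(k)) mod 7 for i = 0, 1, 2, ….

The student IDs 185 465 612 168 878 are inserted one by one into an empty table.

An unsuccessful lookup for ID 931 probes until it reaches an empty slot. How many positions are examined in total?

2

185 hashes to 3; slot 3 is free → place at 3.
465 hashes to 3, h2=4; 3 taken → place at 0.
612 hashes to 3, h2=1; 3 taken → place at 4.
168 hashes to 0, h2=1; 0 taken → place at 1.
878 hashes to 3, h2=3; 3 taken → place at 6.
Table: [465, 168, -, 185, 612, -, 878]
Lookup 931: h=0, h2=2, probe 0,2 → slot 2 empty, not found.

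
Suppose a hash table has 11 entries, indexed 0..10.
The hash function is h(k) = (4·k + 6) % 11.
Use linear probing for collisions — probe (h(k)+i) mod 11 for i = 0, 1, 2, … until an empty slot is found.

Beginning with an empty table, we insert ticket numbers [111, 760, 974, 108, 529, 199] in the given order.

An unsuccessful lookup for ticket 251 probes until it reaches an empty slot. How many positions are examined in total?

Insert 111: h=10, slot 10 empty -> index 10.
Insert 760: h=10, slot 10 occupied -> index 0.
Insert 974: h=8, slot 8 empty -> index 8.
Insert 108: h=9, slot 9 empty -> index 9.
Insert 529: h=10, slots 10,0 occupied -> index 1.
Insert 199: h=10, slots 10,0,1 occupied -> index 2.
Table: [760, 529, 199, —, —, —, —, —, 974, 108, 111]
Lookup 251: h=9, probe 9,10,0,1,2,3 → slot 3 empty, not found.

6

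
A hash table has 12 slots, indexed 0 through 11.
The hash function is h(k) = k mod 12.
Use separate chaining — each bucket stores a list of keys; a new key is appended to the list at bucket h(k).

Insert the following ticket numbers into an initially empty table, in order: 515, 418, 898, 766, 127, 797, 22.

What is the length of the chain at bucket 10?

515 → bucket 11
418 → bucket 10
898 → bucket 10 (collision)
766 → bucket 10 (collision)
127 → bucket 7
797 → bucket 5
22 → bucket 10 (collision)
Final buckets:
0: —
1: —
2: —
3: —
4: —
5: 797
6: —
7: 127
8: —
9: —
10: 418 -> 898 -> 766 -> 22
11: 515

4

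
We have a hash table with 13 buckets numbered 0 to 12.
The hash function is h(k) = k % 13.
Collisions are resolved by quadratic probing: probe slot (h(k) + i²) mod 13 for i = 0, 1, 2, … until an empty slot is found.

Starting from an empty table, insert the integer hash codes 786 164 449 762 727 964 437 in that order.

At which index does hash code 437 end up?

4

Insert 786: h=6, slot 6 empty -> index 6.
Insert 164: h=8, slot 8 empty -> index 8.
Insert 449: h=7, slot 7 empty -> index 7.
Insert 762: h=8, slot 8 occupied -> index 9.
Insert 727: h=12, slot 12 empty -> index 12.
Insert 964: h=2, slot 2 empty -> index 2.
Insert 437: h=8, slots 8,9,12 occupied -> index 4.
Table: [., ., 964, ., 437, ., 786, 449, 164, 762, ., ., 727]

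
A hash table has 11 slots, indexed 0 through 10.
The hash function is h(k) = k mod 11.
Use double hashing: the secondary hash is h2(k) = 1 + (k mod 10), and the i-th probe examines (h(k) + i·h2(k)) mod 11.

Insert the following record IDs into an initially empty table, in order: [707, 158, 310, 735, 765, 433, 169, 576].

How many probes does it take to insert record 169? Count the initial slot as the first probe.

4

707: h=3 -> slot 3
158: h=4 -> slot 4
310: h=2 -> slot 2
735: h=9 -> slot 9
765: h=6 -> slot 6
433: h=4, h2=4, probe 4,8 -> slot 8
169: h=4, h2=10, probe 4,3,2,1 -> slot 1
576: h=4, h2=7, probe 4,0 -> slot 0
Table: [576, 169, 310, 707, 158, ∅, 765, ∅, 433, 735, ∅]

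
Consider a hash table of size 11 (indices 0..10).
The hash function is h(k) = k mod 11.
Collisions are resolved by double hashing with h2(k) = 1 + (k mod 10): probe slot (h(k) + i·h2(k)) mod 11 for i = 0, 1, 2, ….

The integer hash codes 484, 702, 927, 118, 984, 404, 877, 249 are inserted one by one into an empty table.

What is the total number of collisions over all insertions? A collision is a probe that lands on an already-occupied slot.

Insert 484: h=0, slot 0 empty -> index 0.
Insert 702: h=9, slot 9 empty -> index 9.
Insert 927: h=3, slot 3 empty -> index 3.
Insert 118: h=8, slot 8 empty -> index 8.
Insert 984: h=5, slot 5 empty -> index 5.
Insert 404: h=8, h2=5, slot 8 occupied -> index 2.
Insert 877: h=8, h2=8, slots 8,5,2 occupied -> index 10.
Insert 249: h=7, slot 7 empty -> index 7.
Table: [484, ∅, 404, 927, ∅, 984, ∅, 249, 118, 702, 877]

4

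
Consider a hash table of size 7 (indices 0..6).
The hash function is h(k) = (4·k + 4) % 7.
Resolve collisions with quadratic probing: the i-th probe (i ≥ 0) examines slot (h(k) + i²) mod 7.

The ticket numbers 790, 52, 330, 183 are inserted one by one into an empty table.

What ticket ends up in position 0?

790: h=0 => slot 0
52: h=2 => slot 2
330: h=1 => slot 1
183: h=1, probe 1,2,5 => slot 5
Table: [790, 330, 52, —, —, 183, —]

790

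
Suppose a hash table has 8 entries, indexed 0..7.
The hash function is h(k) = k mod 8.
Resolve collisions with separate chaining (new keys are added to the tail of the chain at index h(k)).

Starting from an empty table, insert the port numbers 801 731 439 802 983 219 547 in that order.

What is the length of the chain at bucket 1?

801 -> bucket 1
731 -> bucket 3
439 -> bucket 7
802 -> bucket 2
983 -> bucket 7 (collision)
219 -> bucket 3 (collision)
547 -> bucket 3 (collision)
Final buckets:
0: .
1: 801
2: 802
3: 731 -> 219 -> 547
4: .
5: .
6: .
7: 439 -> 983

1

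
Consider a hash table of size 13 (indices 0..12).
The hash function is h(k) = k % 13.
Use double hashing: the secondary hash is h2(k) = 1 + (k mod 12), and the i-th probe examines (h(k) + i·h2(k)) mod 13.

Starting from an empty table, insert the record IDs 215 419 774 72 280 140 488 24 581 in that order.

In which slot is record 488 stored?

4

215 hashes to 7; slot 7 is free => place at 7.
419 hashes to 3; slot 3 is free => place at 3.
774 hashes to 7, h2=7; 7 taken => place at 1.
72 hashes to 7, h2=1; 7 taken => place at 8.
280 hashes to 7, h2=5; 7 taken => place at 12.
140 hashes to 10; slot 10 is free => place at 10.
488 hashes to 7, h2=9; 7,3,12,8 taken => place at 4.
24 hashes to 11; slot 11 is free => place at 11.
581 hashes to 9; slot 9 is free => place at 9.
Table: [., 774, ., 419, 488, ., ., 215, 72, 581, 140, 24, 280]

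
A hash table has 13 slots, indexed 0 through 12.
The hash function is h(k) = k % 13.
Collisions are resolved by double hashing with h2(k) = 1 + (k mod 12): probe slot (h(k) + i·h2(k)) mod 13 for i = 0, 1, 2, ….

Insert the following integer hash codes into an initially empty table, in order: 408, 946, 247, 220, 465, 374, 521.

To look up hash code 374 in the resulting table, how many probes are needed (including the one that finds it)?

3

408: h=5 -> slot 5
946: h=10 -> slot 10
247: h=0 -> slot 0
220: h=12 -> slot 12
465: h=10, h2=10, probe 10,7 -> slot 7
374: h=10, h2=3, probe 10,0,3 -> slot 3
521: h=1 -> slot 1
Table: [247, 521, ., 374, ., 408, ., 465, ., ., 946, ., 220]
Lookup 374: h=10, h2=3, probe 10,0,3 → found at 3.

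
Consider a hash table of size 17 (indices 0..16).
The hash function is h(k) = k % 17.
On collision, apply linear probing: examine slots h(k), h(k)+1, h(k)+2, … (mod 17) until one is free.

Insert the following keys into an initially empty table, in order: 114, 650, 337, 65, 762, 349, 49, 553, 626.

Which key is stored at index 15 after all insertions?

65

114 hashes to 12; slot 12 is free -> place at 12.
650 hashes to 4; slot 4 is free -> place at 4.
337 hashes to 14; slot 14 is free -> place at 14.
65 hashes to 14; 14 taken -> place at 15.
762 hashes to 14; 14,15 taken -> place at 16.
349 hashes to 9; slot 9 is free -> place at 9.
49 hashes to 15; 15,16 taken -> place at 0.
553 hashes to 9; 9 taken -> place at 10.
626 hashes to 14; 14,15,16,0 taken -> place at 1.
Table: [49, 626, -, -, 650, -, -, -, -, 349, 553, -, 114, -, 337, 65, 762]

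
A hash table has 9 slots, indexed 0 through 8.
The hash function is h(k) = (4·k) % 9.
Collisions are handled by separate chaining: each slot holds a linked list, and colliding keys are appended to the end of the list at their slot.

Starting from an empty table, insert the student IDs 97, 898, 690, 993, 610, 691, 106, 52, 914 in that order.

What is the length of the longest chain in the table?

6

97 -> bucket 1
898 -> bucket 1 (collision)
690 -> bucket 6
993 -> bucket 3
610 -> bucket 1 (collision)
691 -> bucket 1 (collision)
106 -> bucket 1 (collision)
52 -> bucket 1 (collision)
914 -> bucket 2
Final buckets:
0: —
1: 97 -> 898 -> 610 -> 691 -> 106 -> 52
2: 914
3: 993
4: —
5: —
6: 690
7: —
8: —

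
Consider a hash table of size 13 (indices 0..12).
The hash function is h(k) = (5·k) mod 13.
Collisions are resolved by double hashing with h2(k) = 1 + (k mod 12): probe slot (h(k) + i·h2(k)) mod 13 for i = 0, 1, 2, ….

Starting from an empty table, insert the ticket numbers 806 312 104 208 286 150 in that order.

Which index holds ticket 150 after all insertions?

Insert 806: h=0, slot 0 empty → index 0.
Insert 312: h=0, h2=1, slot 0 occupied → index 1.
Insert 104: h=0, h2=9, slot 0 occupied → index 9.
Insert 208: h=0, h2=5, slot 0 occupied → index 5.
Insert 286: h=0, h2=11, slot 0 occupied → index 11.
Insert 150: h=9, h2=7, slot 9 occupied → index 3.
Table: [806, 312, ., 150, ., 208, ., ., ., 104, ., 286, .]

3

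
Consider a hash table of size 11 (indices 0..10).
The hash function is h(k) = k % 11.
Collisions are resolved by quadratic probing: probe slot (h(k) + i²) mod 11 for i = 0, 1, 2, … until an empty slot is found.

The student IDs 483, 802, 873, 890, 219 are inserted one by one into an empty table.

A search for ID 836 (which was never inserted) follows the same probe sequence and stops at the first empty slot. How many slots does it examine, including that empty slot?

2

483 hashes to 10; slot 10 is free => place at 10.
802 hashes to 10; 10 taken => place at 0.
873 hashes to 4; slot 4 is free => place at 4.
890 hashes to 10; 10,0 taken => place at 3.
219 hashes to 10; 10,0,3 taken => place at 8.
Table: [802, ∅, ∅, 890, 873, ∅, ∅, ∅, 219, ∅, 483]
Lookup 836: h=0, probe 0,1 → slot 1 empty, not found.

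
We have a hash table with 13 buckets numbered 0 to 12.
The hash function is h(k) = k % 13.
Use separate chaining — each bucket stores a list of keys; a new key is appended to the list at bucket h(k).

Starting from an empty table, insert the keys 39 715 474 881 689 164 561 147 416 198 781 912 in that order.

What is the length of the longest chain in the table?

39 → bucket 0
715 → bucket 0 (collision)
474 → bucket 6
881 → bucket 10
689 → bucket 0 (collision)
164 → bucket 8
561 → bucket 2
147 → bucket 4
416 → bucket 0 (collision)
198 → bucket 3
781 → bucket 1
912 → bucket 2 (collision)
Final buckets:
0: 39 -> 715 -> 689 -> 416
1: 781
2: 561 -> 912
3: 198
4: 147
5: ∅
6: 474
7: ∅
8: 164
9: ∅
10: 881
11: ∅
12: ∅

4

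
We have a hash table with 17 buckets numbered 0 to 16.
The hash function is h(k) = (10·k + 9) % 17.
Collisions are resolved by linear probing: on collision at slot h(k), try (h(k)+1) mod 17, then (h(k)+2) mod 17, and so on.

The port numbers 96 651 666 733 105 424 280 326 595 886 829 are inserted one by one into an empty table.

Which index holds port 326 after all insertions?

7

96 hashes to 0; slot 0 is free -> place at 0.
651 hashes to 8; slot 8 is free -> place at 8.
666 hashes to 5; slot 5 is free -> place at 5.
733 hashes to 12; slot 12 is free -> place at 12.
105 hashes to 5; 5 taken -> place at 6.
424 hashes to 16; slot 16 is free -> place at 16.
280 hashes to 4; slot 4 is free -> place at 4.
326 hashes to 5; 5,6 taken -> place at 7.
595 hashes to 9; slot 9 is free -> place at 9.
886 hashes to 12; 12 taken -> place at 13.
829 hashes to 3; slot 3 is free -> place at 3.
Table: [96, _, _, 829, 280, 666, 105, 326, 651, 595, _, _, 733, 886, _, _, 424]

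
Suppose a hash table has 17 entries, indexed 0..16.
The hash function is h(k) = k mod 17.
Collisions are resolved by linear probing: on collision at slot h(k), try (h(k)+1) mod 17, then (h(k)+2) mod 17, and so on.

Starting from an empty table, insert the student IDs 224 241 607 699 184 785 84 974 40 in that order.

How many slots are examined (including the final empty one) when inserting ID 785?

Insert 224: h=3, slot 3 empty => index 3.
Insert 241: h=3, slot 3 occupied => index 4.
Insert 607: h=12, slot 12 empty => index 12.
Insert 699: h=2, slot 2 empty => index 2.
Insert 184: h=14, slot 14 empty => index 14.
Insert 785: h=3, slots 3,4 occupied => index 5.
Insert 84: h=16, slot 16 empty => index 16.
Insert 974: h=5, slot 5 occupied => index 6.
Insert 40: h=6, slot 6 occupied => index 7.
Table: [∅, ∅, 699, 224, 241, 785, 974, 40, ∅, ∅, ∅, ∅, 607, ∅, 184, ∅, 84]

3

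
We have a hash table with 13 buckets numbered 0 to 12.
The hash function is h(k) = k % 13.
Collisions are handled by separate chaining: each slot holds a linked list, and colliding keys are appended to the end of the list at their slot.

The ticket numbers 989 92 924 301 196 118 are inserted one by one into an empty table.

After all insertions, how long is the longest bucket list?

5

Insert 989: h=1, bucket 1 empty → new chain.
Insert 92: h=1, bucket 1 nonempty → append to chain.
Insert 924: h=1, bucket 1 nonempty → append to chain.
Insert 301: h=2, bucket 2 empty → new chain.
Insert 196: h=1, bucket 1 nonempty → append to chain.
Insert 118: h=1, bucket 1 nonempty → append to chain.
Final buckets:
0: -
1: 989 -> 92 -> 924 -> 196 -> 118
2: 301
3: -
4: -
5: -
6: -
7: -
8: -
9: -
10: -
11: -
12: -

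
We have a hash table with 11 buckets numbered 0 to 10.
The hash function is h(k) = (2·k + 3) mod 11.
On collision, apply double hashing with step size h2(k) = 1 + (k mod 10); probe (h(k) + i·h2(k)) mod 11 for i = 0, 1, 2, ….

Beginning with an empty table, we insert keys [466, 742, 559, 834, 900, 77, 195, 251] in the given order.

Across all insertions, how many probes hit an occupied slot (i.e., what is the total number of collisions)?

6

466: h=0 -> slot 0
742: h=2 -> slot 2
559: h=10 -> slot 10
834: h=10, h2=5, probe 10,4 -> slot 4
900: h=10, h2=1, probe 10,0,1 -> slot 1
77: h=3 -> slot 3
195: h=8 -> slot 8
251: h=10, h2=2, probe 10,1,3,5 -> slot 5
Table: [466, 900, 742, 77, 834, 251, -, -, 195, -, 559]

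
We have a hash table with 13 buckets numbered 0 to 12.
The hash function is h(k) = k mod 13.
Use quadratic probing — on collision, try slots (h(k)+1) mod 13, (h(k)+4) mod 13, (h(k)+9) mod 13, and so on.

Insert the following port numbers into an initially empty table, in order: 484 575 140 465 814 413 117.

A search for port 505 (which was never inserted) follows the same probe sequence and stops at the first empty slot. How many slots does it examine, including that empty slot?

2

Insert 484: h=3, slot 3 empty => index 3.
Insert 575: h=3, slot 3 occupied => index 4.
Insert 140: h=10, slot 10 empty => index 10.
Insert 465: h=10, slot 10 occupied => index 11.
Insert 814: h=8, slot 8 empty => index 8.
Insert 413: h=10, slots 10,11 occupied => index 1.
Insert 117: h=0, slot 0 empty => index 0.
Table: [117, 413, ∅, 484, 575, ∅, ∅, ∅, 814, ∅, 140, 465, ∅]
Lookup 505: h=11, probe 11,12 → slot 12 empty, not found.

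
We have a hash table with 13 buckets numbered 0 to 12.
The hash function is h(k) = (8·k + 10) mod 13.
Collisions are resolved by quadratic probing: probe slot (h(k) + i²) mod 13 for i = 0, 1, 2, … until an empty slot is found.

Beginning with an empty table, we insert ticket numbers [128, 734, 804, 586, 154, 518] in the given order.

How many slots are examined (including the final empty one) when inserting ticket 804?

Insert 128: h=7, slot 7 empty => index 7.
Insert 734: h=6, slot 6 empty => index 6.
Insert 804: h=7, slot 7 occupied => index 8.
Insert 586: h=5, slot 5 empty => index 5.
Insert 154: h=7, slots 7,8 occupied => index 11.
Insert 518: h=7, slots 7,8,11 occupied => index 3.
Table: [_, _, _, 518, _, 586, 734, 128, 804, _, _, 154, _]

2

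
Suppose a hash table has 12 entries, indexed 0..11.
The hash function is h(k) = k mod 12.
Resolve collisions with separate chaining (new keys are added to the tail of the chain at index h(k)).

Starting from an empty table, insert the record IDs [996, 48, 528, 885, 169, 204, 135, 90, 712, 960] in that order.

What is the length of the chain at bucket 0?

5

996 → bucket 0
48 → bucket 0 (collision)
528 → bucket 0 (collision)
885 → bucket 9
169 → bucket 1
204 → bucket 0 (collision)
135 → bucket 3
90 → bucket 6
712 → bucket 4
960 → bucket 0 (collision)
Final buckets:
0: 996 -> 48 -> 528 -> 204 -> 960
1: 169
2: —
3: 135
4: 712
5: —
6: 90
7: —
8: —
9: 885
10: —
11: —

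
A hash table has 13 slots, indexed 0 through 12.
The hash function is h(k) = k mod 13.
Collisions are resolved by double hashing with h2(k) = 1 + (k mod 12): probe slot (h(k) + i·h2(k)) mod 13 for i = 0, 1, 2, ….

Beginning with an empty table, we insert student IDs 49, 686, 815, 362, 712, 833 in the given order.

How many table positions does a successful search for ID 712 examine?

2

Insert 49: h=10, slot 10 empty → index 10.
Insert 686: h=10, h2=3, slot 10 occupied → index 0.
Insert 815: h=9, slot 9 empty → index 9.
Insert 362: h=11, slot 11 empty → index 11.
Insert 712: h=10, h2=5, slot 10 occupied → index 2.
Insert 833: h=1, slot 1 empty → index 1.
Table: [686, 833, 712, _, _, _, _, _, _, 815, 49, 362, _]
Lookup 712: h=10, h2=5, probe 10,2 → found at 2.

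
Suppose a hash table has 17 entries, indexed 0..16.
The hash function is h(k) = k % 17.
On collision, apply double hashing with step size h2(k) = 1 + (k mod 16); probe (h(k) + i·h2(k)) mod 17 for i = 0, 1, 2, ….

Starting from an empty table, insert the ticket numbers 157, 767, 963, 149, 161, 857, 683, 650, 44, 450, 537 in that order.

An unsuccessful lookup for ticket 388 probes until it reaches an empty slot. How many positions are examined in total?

4

157 hashes to 4; slot 4 is free -> place at 4.
767 hashes to 2; slot 2 is free -> place at 2.
963 hashes to 11; slot 11 is free -> place at 11.
149 hashes to 13; slot 13 is free -> place at 13.
161 hashes to 8; slot 8 is free -> place at 8.
857 hashes to 7; slot 7 is free -> place at 7.
683 hashes to 3; slot 3 is free -> place at 3.
650 hashes to 4, h2=11; 4 taken -> place at 15.
44 hashes to 10; slot 10 is free -> place at 10.
450 hashes to 8, h2=3; 8,11 taken -> place at 14.
537 hashes to 10, h2=10; 10,3,13 taken -> place at 6.
Table: [—, —, 767, 683, 157, —, 537, 857, 161, —, 44, 963, —, 149, 450, 650, —]
Lookup 388: h=14, h2=5, probe 14,2,7,12 → slot 12 empty, not found.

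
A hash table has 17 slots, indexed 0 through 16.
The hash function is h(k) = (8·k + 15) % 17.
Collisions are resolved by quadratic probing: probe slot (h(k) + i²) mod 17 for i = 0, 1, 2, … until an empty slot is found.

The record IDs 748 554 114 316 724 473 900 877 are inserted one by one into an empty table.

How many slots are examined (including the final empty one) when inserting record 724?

Insert 748: h=15, slot 15 empty => index 15.
Insert 554: h=10, slot 10 empty => index 10.
Insert 114: h=9, slot 9 empty => index 9.
Insert 316: h=10, slot 10 occupied => index 11.
Insert 724: h=10, slots 10,11 occupied => index 14.
Insert 473: h=8, slot 8 empty => index 8.
Insert 900: h=7, slot 7 empty => index 7.
Insert 877: h=10, slots 10,11,14 occupied => index 2.
Table: [-, -, 877, -, -, -, -, 900, 473, 114, 554, 316, -, -, 724, 748, -]

3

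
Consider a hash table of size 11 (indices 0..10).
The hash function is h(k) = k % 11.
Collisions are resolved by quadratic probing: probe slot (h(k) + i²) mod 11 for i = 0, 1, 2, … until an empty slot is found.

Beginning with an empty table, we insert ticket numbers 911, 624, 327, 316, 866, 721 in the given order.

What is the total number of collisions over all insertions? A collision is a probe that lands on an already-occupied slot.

10

911 hashes to 9; slot 9 is free => place at 9.
624 hashes to 8; slot 8 is free => place at 8.
327 hashes to 8; 8,9 taken => place at 1.
316 hashes to 8; 8,9,1 taken => place at 6.
866 hashes to 8; 8,9,1,6 taken => place at 2.
721 hashes to 6; 6 taken => place at 7.
Table: [., 327, 866, ., ., ., 316, 721, 624, 911, .]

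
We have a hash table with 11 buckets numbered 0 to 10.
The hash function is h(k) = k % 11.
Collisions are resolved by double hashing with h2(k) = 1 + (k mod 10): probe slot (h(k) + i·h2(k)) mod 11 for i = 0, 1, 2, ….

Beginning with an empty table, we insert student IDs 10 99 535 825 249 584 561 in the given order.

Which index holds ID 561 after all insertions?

10 hashes to 10; slot 10 is free => place at 10.
99 hashes to 0; slot 0 is free => place at 0.
535 hashes to 7; slot 7 is free => place at 7.
825 hashes to 0, h2=6; 0 taken => place at 6.
249 hashes to 7, h2=10; 7,6 taken => place at 5.
584 hashes to 1; slot 1 is free => place at 1.
561 hashes to 0, h2=2; 0 taken => place at 2.
Table: [99, 584, 561, -, -, 249, 825, 535, -, -, 10]

2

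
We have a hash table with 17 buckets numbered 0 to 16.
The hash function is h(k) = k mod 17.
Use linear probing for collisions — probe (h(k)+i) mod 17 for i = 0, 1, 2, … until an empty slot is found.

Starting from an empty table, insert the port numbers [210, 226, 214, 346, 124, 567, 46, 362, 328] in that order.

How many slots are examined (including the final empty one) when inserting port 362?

7

210: h=6 => slot 6
226: h=5 => slot 5
214: h=10 => slot 10
346: h=6, probe 6,7 => slot 7
124: h=5, probe 5,6,7,8 => slot 8
567: h=6, probe 6,7,8,9 => slot 9
46: h=12 => slot 12
362: h=5, probe 5,6,7,8,9,10,11 => slot 11
328: h=5, probe 5,6,7,8,9,10,11,12,13 => slot 13
Table: [., ., ., ., ., 226, 210, 346, 124, 567, 214, 362, 46, 328, ., ., .]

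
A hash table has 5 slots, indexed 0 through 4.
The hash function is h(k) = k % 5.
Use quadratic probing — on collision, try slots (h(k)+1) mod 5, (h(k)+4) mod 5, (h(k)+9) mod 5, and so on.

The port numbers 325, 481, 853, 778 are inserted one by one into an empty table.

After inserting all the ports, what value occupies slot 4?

778

325 hashes to 0; slot 0 is free => place at 0.
481 hashes to 1; slot 1 is free => place at 1.
853 hashes to 3; slot 3 is free => place at 3.
778 hashes to 3; 3 taken => place at 4.
Table: [325, 481, -, 853, 778]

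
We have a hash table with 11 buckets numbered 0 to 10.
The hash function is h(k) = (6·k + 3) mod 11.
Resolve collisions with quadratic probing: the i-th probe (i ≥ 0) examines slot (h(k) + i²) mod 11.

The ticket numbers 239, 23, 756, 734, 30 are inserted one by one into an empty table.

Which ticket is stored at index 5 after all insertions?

30

239: h=7 -> slot 7
23: h=9 -> slot 9
756: h=7, probe 7,8 -> slot 8
734: h=7, probe 7,8,0 -> slot 0
30: h=7, probe 7,8,0,5 -> slot 5
Table: [734, _, _, _, _, 30, _, 239, 756, 23, _]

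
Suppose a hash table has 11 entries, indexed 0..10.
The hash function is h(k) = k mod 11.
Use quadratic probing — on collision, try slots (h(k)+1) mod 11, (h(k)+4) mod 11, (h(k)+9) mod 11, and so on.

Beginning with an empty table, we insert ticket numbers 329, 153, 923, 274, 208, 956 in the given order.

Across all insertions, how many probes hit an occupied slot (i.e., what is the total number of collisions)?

329: h=10 => slot 10
153: h=10, probe 10,0 => slot 0
923: h=10, probe 10,0,3 => slot 3
274: h=10, probe 10,0,3,8 => slot 8
208: h=10, probe 10,0,3,8,4 => slot 4
956: h=10, probe 10,0,3,8,4,2 => slot 2
Table: [153, -, 956, 923, 208, -, -, -, 274, -, 329]

15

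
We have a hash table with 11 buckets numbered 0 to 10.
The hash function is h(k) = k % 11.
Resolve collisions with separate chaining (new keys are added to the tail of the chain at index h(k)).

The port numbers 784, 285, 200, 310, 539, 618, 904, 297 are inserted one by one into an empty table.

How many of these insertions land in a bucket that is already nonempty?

Insert 784: h=3, bucket 3 empty → new chain.
Insert 285: h=10, bucket 10 empty → new chain.
Insert 200: h=2, bucket 2 empty → new chain.
Insert 310: h=2, bucket 2 nonempty → append to chain.
Insert 539: h=0, bucket 0 empty → new chain.
Insert 618: h=2, bucket 2 nonempty → append to chain.
Insert 904: h=2, bucket 2 nonempty → append to chain.
Insert 297: h=0, bucket 0 nonempty → append to chain.
Final buckets:
0: 539 -> 297
1: —
2: 200 -> 310 -> 618 -> 904
3: 784
4: —
5: —
6: —
7: —
8: —
9: —
10: 285

4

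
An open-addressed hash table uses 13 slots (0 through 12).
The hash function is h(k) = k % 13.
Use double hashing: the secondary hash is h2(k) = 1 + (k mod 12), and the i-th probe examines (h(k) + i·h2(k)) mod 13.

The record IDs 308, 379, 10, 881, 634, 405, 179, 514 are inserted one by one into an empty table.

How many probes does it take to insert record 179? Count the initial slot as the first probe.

4

308 hashes to 9; slot 9 is free => place at 9.
379 hashes to 2; slot 2 is free => place at 2.
10 hashes to 10; slot 10 is free => place at 10.
881 hashes to 10, h2=6; 10 taken => place at 3.
634 hashes to 10, h2=11; 10 taken => place at 8.
405 hashes to 2, h2=10; 2 taken => place at 12.
179 hashes to 10, h2=12; 10,9,8 taken => place at 7.
514 hashes to 7, h2=11; 7 taken => place at 5.
Table: [_, _, 379, 881, _, 514, _, 179, 634, 308, 10, _, 405]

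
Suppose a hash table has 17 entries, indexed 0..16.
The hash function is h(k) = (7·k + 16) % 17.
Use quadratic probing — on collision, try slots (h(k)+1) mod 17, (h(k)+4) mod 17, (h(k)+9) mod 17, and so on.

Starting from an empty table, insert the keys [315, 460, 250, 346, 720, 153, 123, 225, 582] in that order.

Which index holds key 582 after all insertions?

2

315 hashes to 11; slot 11 is free → place at 11.
460 hashes to 6; slot 6 is free → place at 6.
250 hashes to 15; slot 15 is free → place at 15.
346 hashes to 7; slot 7 is free → place at 7.
720 hashes to 7; 7 taken → place at 8.
153 hashes to 16; slot 16 is free → place at 16.
123 hashes to 10; slot 10 is free → place at 10.
225 hashes to 10; 10,11 taken → place at 14.
582 hashes to 10; 10,11,14 taken → place at 2.
Table: [∅, ∅, 582, ∅, ∅, ∅, 460, 346, 720, ∅, 123, 315, ∅, ∅, 225, 250, 153]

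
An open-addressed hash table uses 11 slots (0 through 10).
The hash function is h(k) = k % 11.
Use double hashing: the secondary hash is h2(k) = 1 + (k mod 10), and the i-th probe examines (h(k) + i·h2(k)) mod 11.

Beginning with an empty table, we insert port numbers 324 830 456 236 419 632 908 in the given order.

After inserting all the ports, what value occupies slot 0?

419

Insert 324: h=5, slot 5 empty → index 5.
Insert 830: h=5, h2=1, slot 5 occupied → index 6.
Insert 456: h=5, h2=7, slot 5 occupied → index 1.
Insert 236: h=5, h2=7, slots 5,1 occupied → index 8.
Insert 419: h=1, h2=10, slot 1 occupied → index 0.
Insert 632: h=5, h2=3, slots 5,8,0 occupied → index 3.
Insert 908: h=6, h2=9, slot 6 occupied → index 4.
Table: [419, 456, _, 632, 908, 324, 830, _, 236, _, _]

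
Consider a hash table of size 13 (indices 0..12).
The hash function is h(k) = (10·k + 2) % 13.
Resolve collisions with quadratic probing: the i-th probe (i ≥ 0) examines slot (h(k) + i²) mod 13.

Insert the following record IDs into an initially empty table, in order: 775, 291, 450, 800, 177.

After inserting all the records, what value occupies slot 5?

450

Insert 775: h=4, slot 4 empty => index 4.
Insert 291: h=0, slot 0 empty => index 0.
Insert 450: h=4, slot 4 occupied => index 5.
Insert 800: h=7, slot 7 empty => index 7.
Insert 177: h=4, slots 4,5 occupied => index 8.
Table: [291, -, -, -, 775, 450, -, 800, 177, -, -, -, -]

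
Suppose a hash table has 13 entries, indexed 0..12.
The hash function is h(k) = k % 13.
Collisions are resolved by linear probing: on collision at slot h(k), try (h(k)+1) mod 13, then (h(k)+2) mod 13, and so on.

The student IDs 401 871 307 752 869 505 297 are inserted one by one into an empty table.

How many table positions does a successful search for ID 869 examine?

4

Insert 401: h=11, slot 11 empty => index 11.
Insert 871: h=0, slot 0 empty => index 0.
Insert 307: h=8, slot 8 empty => index 8.
Insert 752: h=11, slot 11 occupied => index 12.
Insert 869: h=11, slots 11,12,0 occupied => index 1.
Insert 505: h=11, slots 11,12,0,1 occupied => index 2.
Insert 297: h=11, slots 11,12,0,1,2 occupied => index 3.
Table: [871, 869, 505, 297, _, _, _, _, 307, _, _, 401, 752]
Lookup 869: h=11, probe 11,12,0,1 → found at 1.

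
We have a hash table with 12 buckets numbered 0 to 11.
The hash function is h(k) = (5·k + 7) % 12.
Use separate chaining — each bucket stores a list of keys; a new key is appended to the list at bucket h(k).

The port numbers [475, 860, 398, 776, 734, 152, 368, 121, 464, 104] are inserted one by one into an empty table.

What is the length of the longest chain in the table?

6

Insert 475: h=6, bucket 6 empty -> new chain.
Insert 860: h=11, bucket 11 empty -> new chain.
Insert 398: h=5, bucket 5 empty -> new chain.
Insert 776: h=11, bucket 11 nonempty -> append to chain.
Insert 734: h=5, bucket 5 nonempty -> append to chain.
Insert 152: h=11, bucket 11 nonempty -> append to chain.
Insert 368: h=11, bucket 11 nonempty -> append to chain.
Insert 121: h=0, bucket 0 empty -> new chain.
Insert 464: h=11, bucket 11 nonempty -> append to chain.
Insert 104: h=11, bucket 11 nonempty -> append to chain.
Final buckets:
0: 121
1: -
2: -
3: -
4: -
5: 398 -> 734
6: 475
7: -
8: -
9: -
10: -
11: 860 -> 776 -> 152 -> 368 -> 464 -> 104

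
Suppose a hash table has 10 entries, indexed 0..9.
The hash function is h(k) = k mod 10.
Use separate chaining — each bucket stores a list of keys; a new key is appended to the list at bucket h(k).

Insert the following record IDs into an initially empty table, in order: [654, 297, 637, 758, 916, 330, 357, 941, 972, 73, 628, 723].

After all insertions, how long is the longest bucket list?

3

Insert 654: h=4, bucket 4 empty → new chain.
Insert 297: h=7, bucket 7 empty → new chain.
Insert 637: h=7, bucket 7 nonempty → append to chain.
Insert 758: h=8, bucket 8 empty → new chain.
Insert 916: h=6, bucket 6 empty → new chain.
Insert 330: h=0, bucket 0 empty → new chain.
Insert 357: h=7, bucket 7 nonempty → append to chain.
Insert 941: h=1, bucket 1 empty → new chain.
Insert 972: h=2, bucket 2 empty → new chain.
Insert 73: h=3, bucket 3 empty → new chain.
Insert 628: h=8, bucket 8 nonempty → append to chain.
Insert 723: h=3, bucket 3 nonempty → append to chain.
Final buckets:
0: 330
1: 941
2: 972
3: 73 -> 723
4: 654
5: .
6: 916
7: 297 -> 637 -> 357
8: 758 -> 628
9: .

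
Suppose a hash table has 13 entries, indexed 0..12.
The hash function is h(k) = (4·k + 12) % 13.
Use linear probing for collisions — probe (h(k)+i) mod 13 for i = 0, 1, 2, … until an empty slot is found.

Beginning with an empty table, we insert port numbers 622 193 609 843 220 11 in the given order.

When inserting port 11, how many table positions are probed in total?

622: h=4 → slot 4
193: h=4, probe 4,5 → slot 5
609: h=4, probe 4,5,6 → slot 6
843: h=4, probe 4,5,6,7 → slot 7
220: h=8 → slot 8
11: h=4, probe 4,5,6,7,8,9 → slot 9
Table: [∅, ∅, ∅, ∅, 622, 193, 609, 843, 220, 11, ∅, ∅, ∅]

6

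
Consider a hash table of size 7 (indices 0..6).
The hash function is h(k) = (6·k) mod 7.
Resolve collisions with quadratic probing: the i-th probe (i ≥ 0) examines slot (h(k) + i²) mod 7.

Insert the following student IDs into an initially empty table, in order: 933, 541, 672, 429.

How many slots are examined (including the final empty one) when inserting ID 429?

933: h=5 => slot 5
541: h=5, probe 5,6 => slot 6
672: h=0 => slot 0
429: h=5, probe 5,6,2 => slot 2
Table: [672, —, 429, —, —, 933, 541]

3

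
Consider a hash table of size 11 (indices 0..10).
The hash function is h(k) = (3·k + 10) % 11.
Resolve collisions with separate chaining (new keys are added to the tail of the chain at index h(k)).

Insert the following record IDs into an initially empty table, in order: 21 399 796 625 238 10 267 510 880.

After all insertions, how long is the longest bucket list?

Insert 21: h=7, bucket 7 empty -> new chain.
Insert 399: h=8, bucket 8 empty -> new chain.
Insert 796: h=0, bucket 0 empty -> new chain.
Insert 625: h=4, bucket 4 empty -> new chain.
Insert 238: h=9, bucket 9 empty -> new chain.
Insert 10: h=7, bucket 7 nonempty -> append to chain.
Insert 267: h=8, bucket 8 nonempty -> append to chain.
Insert 510: h=0, bucket 0 nonempty -> append to chain.
Insert 880: h=10, bucket 10 empty -> new chain.
Final buckets:
0: 796 -> 510
1: —
2: —
3: —
4: 625
5: —
6: —
7: 21 -> 10
8: 399 -> 267
9: 238
10: 880

2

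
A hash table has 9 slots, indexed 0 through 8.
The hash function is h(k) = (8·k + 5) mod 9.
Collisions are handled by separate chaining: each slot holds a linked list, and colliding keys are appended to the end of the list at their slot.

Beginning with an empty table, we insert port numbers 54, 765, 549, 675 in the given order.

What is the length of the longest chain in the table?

Insert 54: h=5, bucket 5 empty -> new chain.
Insert 765: h=5, bucket 5 nonempty -> append to chain.
Insert 549: h=5, bucket 5 nonempty -> append to chain.
Insert 675: h=5, bucket 5 nonempty -> append to chain.
Final buckets:
0: ∅
1: ∅
2: ∅
3: ∅
4: ∅
5: 54 -> 765 -> 549 -> 675
6: ∅
7: ∅
8: ∅

4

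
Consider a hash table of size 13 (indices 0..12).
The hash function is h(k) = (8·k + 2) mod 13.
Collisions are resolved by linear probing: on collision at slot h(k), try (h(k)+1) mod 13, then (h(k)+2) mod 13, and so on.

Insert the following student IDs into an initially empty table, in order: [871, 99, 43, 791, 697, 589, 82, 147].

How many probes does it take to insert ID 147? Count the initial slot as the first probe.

Insert 871: h=2, slot 2 empty → index 2.
Insert 99: h=1, slot 1 empty → index 1.
Insert 43: h=8, slot 8 empty → index 8.
Insert 791: h=12, slot 12 empty → index 12.
Insert 697: h=1, slots 1,2 occupied → index 3.
Insert 589: h=8, slot 8 occupied → index 9.
Insert 82: h=8, slots 8,9 occupied → index 10.
Insert 147: h=8, slots 8,9,10 occupied → index 11.
Table: [_, 99, 871, 697, _, _, _, _, 43, 589, 82, 147, 791]

4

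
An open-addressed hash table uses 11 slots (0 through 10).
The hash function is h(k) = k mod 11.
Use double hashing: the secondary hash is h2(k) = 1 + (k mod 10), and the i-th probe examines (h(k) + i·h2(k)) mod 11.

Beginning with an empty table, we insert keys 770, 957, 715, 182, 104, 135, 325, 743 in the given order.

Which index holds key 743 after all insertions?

Insert 770: h=0, slot 0 empty → index 0.
Insert 957: h=0, h2=8, slot 0 occupied → index 8.
Insert 715: h=0, h2=6, slot 0 occupied → index 6.
Insert 182: h=6, h2=3, slot 6 occupied → index 9.
Insert 104: h=5, slot 5 empty → index 5.
Insert 135: h=3, slot 3 empty → index 3.
Insert 325: h=6, h2=6, slot 6 occupied → index 1.
Insert 743: h=6, h2=4, slot 6 occupied → index 10.
Table: [770, 325, _, 135, _, 104, 715, _, 957, 182, 743]

10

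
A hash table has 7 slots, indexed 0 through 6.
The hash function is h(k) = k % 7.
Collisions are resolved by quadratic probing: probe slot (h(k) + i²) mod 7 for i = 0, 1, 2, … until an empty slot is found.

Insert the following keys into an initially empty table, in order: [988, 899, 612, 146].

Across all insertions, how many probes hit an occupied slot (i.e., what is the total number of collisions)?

Insert 988: h=1, slot 1 empty => index 1.
Insert 899: h=3, slot 3 empty => index 3.
Insert 612: h=3, slot 3 occupied => index 4.
Insert 146: h=6, slot 6 empty => index 6.
Table: [., 988, ., 899, 612, ., 146]

1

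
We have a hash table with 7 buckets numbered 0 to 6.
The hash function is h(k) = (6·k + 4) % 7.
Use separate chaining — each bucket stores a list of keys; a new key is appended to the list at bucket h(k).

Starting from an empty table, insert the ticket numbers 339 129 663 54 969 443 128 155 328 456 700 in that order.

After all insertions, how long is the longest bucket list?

Insert 339: h=1, bucket 1 empty → new chain.
Insert 129: h=1, bucket 1 nonempty → append to chain.
Insert 663: h=6, bucket 6 empty → new chain.
Insert 54: h=6, bucket 6 nonempty → append to chain.
Insert 969: h=1, bucket 1 nonempty → append to chain.
Insert 443: h=2, bucket 2 empty → new chain.
Insert 128: h=2, bucket 2 nonempty → append to chain.
Insert 155: h=3, bucket 3 empty → new chain.
Insert 328: h=5, bucket 5 empty → new chain.
Insert 456: h=3, bucket 3 nonempty → append to chain.
Insert 700: h=4, bucket 4 empty → new chain.
Final buckets:
0: —
1: 339 -> 129 -> 969
2: 443 -> 128
3: 155 -> 456
4: 700
5: 328
6: 663 -> 54

3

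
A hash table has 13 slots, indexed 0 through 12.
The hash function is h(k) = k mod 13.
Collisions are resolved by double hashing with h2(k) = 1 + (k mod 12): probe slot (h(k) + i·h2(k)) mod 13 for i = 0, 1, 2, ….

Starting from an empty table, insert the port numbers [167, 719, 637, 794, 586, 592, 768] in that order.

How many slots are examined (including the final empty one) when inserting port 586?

2

Insert 167: h=11, slot 11 empty -> index 11.
Insert 719: h=4, slot 4 empty -> index 4.
Insert 637: h=0, slot 0 empty -> index 0.
Insert 794: h=1, slot 1 empty -> index 1.
Insert 586: h=1, h2=11, slot 1 occupied -> index 12.
Insert 592: h=7, slot 7 empty -> index 7.
Insert 768: h=1, h2=1, slot 1 occupied -> index 2.
Table: [637, 794, 768, ., 719, ., ., 592, ., ., ., 167, 586]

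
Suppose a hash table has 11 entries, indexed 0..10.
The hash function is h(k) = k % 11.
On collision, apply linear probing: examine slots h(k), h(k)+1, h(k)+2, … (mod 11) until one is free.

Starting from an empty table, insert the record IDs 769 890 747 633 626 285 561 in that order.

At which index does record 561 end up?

769 hashes to 10; slot 10 is free → place at 10.
890 hashes to 10; 10 taken → place at 0.
747 hashes to 10; 10,0 taken → place at 1.
633 hashes to 6; slot 6 is free → place at 6.
626 hashes to 10; 10,0,1 taken → place at 2.
285 hashes to 10; 10,0,1,2 taken → place at 3.
561 hashes to 0; 0,1,2,3 taken → place at 4.
Table: [890, 747, 626, 285, 561, ∅, 633, ∅, ∅, ∅, 769]

4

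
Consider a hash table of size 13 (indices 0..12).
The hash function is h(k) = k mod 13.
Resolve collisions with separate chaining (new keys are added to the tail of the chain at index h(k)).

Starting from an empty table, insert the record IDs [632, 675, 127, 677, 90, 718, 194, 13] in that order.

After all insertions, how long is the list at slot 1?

1

Insert 632: h=8, bucket 8 empty -> new chain.
Insert 675: h=12, bucket 12 empty -> new chain.
Insert 127: h=10, bucket 10 empty -> new chain.
Insert 677: h=1, bucket 1 empty -> new chain.
Insert 90: h=12, bucket 12 nonempty -> append to chain.
Insert 718: h=3, bucket 3 empty -> new chain.
Insert 194: h=12, bucket 12 nonempty -> append to chain.
Insert 13: h=0, bucket 0 empty -> new chain.
Final buckets:
0: 13
1: 677
2: ∅
3: 718
4: ∅
5: ∅
6: ∅
7: ∅
8: 632
9: ∅
10: 127
11: ∅
12: 675 -> 90 -> 194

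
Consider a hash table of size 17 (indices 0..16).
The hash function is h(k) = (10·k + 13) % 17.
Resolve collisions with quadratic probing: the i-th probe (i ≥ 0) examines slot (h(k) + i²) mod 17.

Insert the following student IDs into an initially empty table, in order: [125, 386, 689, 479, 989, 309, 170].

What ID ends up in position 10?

989

125 hashes to 5; slot 5 is free => place at 5.
386 hashes to 14; slot 14 is free => place at 14.
689 hashes to 1; slot 1 is free => place at 1.
479 hashes to 9; slot 9 is free => place at 9.
989 hashes to 9; 9 taken => place at 10.
309 hashes to 9; 9,10 taken => place at 13.
170 hashes to 13; 13,14 taken => place at 0.
Table: [170, 689, ., ., ., 125, ., ., ., 479, 989, ., ., 309, 386, ., .]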